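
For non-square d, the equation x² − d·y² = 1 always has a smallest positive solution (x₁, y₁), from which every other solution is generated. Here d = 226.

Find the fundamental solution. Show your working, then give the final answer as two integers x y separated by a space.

√226 = [15; 30, …], period ℓ=1 (odd) → k=1
step 0: (15, 1)  from 15·(1,0) + (0,1)
step 1: (451, 30)  from 30·(15,1) + (1,0)
fundamental: x₁=451, y₁=30  (since 203401 − 226·900 = 1)

451 30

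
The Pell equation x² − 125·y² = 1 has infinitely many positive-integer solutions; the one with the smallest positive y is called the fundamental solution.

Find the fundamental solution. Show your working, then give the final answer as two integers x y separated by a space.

[11; 5,1,1,5,22] for √125; ℓ=5 ⇒ convergent index 9
a_0=11:  p_0=11·1+0=11,  q_0=11·0+1=1
a_1=5:  p_1=5·11+1=56,  q_1=5·1+0=5
a_2=1:  p_2=1·56+11=67,  q_2=1·5+1=6
a_3=1:  p_3=1·67+56=123,  q_3=1·6+5=11
…
a_5=22:  p_5=22·682+123=15127,  q_5=22·61+11=1353
…
a_8=1:  p_8=1·91444+76317=167761,  q_8=1·8179+6826=15005
a_9=5:  p_9=5·167761+91444=930249,  q_9=5·15005+8179=83204
→ (930249, 83204).  Check: 930249²=865363202001, 125·83204²=865363202000, difference 1.

930249 83204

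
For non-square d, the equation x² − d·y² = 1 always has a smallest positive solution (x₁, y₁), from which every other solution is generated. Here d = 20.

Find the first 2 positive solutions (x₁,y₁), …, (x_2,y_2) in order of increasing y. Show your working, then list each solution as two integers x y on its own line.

9 2
161 36

d=20: √d = [4; 2,8] (ℓ=2, even), read p_1/q_1
i=0: a=4 ⇒ p=4, q=1
i=1: a=2 ⇒ p=9, q=2
(x₁, y₁) = (9, 2);  9² − 20·2² = 1 ✓
k=2:  x_2 = 9·9+20·2·2 = 161,  y_2 = 9·2+2·9 = 36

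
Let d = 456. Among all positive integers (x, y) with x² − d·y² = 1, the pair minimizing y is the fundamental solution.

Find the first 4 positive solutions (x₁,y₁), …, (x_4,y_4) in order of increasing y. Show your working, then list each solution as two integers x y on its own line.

[21; 2,1,4,1,2,42] for √456; ℓ=6 ⇒ convergent index 5
a_0=21:  p_0=21·1+0=21,  q_0=21·0+1=1
a_1=2:  p_1=2·21+1=43,  q_1=2·1+0=2
a_2=1:  p_2=1·43+21=64,  q_2=1·2+1=3
a_3=4:  p_3=4·64+43=299,  q_3=4·3+2=14
a_4=1:  p_4=1·299+64=363,  q_4=1·14+3=17
a_5=2:  p_5=2·363+299=1025,  q_5=2·17+14=48
fundamental: x₁=1025, y₁=48  (since 1050625 − 456·2304 = 1)
n=2: (1025,48)∘(1025,48) = (1025·1025+456·48·48, 1025·48+48·1025) = (2101249,98400)
n=3: (2101249,98400)∘(1025,48) = (1025·2101249+456·48·98400, 1025·98400+48·2101249) = (4307559425,201719952)
n=4: (4307559425,201719952)∘(1025,48) = (1025·4307559425+456·48·201719952, 1025·201719952+48·4307559425) = (8830494720001,413525803200)

1025 48
2101249 98400
4307559425 201719952
8830494720001 413525803200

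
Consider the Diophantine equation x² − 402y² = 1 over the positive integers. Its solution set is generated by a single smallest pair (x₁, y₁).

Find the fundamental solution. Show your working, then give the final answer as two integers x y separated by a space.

401 20

√402 → a₀=20, period (20,40); ℓ=2 even so k=1
step 0: (20, 1)  from 20·(1,0) + (0,1)
step 1: (401, 20)  from 20·(20,1) + (1,0)
fundamental: x₁=401, y₁=20  (since 160801 − 402·400 = 1)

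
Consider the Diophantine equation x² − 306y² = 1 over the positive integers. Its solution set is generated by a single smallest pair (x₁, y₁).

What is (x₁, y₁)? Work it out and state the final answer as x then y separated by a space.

[17; 2,34] for √306; ℓ=2 ⇒ convergent index 1
a_0=17:  p_0=17·1+0=17,  q_0=17·0+1=1
a_1=2:  p_1=2·17+1=35,  q_1=2·1+0=2
fundamental: x₁=35, y₁=2  (since 1225 − 306·4 = 1)

35 2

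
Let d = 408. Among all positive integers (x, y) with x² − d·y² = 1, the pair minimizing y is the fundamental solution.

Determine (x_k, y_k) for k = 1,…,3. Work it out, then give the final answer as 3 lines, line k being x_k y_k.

101 5
20401 1010
4120901 204015

√408 = [20; 5,40, …], period ℓ=2 (even) → k=1
i=0: a=20 ⇒ p=20, q=1
i=1: a=5 ⇒ p=101, q=5
fundamental: x₁=101, y₁=5  (since 10201 − 408·25 = 1)
k=2:  x_2 = 101·101+408·5·5 = 20401,  y_2 = 101·5+5·101 = 1010
k=3:  x_3 = 101·20401+408·5·1010 = 4120901,  y_3 = 101·1010+5·20401 = 204015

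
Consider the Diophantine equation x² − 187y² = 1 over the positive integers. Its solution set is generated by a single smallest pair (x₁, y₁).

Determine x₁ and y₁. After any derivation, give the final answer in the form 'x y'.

√187 → a₀=13, period (1,2,13,2,1,26); ℓ=6 even so k=5
i=0: a=13 ⇒ p=13, q=1
…
i=4: a=2 ⇒ p=1135, q=83
i=5: a=1 ⇒ p=1682, q=123
→ (1682, 123).  Check: 1682²=2829124, 187·123²=2829123, difference 1.

1682 123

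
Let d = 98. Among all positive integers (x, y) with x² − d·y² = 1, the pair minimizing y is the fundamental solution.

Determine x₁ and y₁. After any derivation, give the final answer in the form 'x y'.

99 10

[9; 1,8,1,18] for √98; ℓ=4 ⇒ convergent index 3
i=0: a=9 ⇒ p=9, q=1
…
i=2: a=8 ⇒ p=89, q=9
i=3: a=1 ⇒ p=99, q=10
→ (99, 10).  Check: 99²=9801, 98·10²=9800, difference 1.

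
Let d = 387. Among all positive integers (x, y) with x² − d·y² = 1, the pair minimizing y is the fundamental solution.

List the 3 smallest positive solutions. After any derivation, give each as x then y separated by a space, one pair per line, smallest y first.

d=387: √d = [19; 1,2,19,2,1,38] (ℓ=6, even), read p_5/q_5
a_0=19:  p_0=19·1+0=19,  q_0=19·0+1=1
…
a_3=19:  p_3=19·59+20=1141,  q_3=19·3+1=58
a_4=2:  p_4=2·1141+59=2341,  q_4=2·58+3=119
a_5=1:  p_5=1·2341+1141=3482,  q_5=1·119+58=177
→ (3482, 177).  Check: 3482²=12124324, 387·177²=12124323, difference 1.
n=2: (3482,177)∘(3482,177) = (3482·3482+387·177·177, 3482·177+177·3482) = (24248647,1232628)
n=3: (24248647,1232628)∘(3482,177) = (3482·24248647+387·177·1232628, 3482·1232628+177·24248647) = (168867574226,8584021215)

3482 177
24248647 1232628
168867574226 8584021215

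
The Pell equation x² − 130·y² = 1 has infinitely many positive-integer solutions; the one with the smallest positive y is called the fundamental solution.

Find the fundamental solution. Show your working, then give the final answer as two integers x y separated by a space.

d=130: √d = [11; 2,2,22] (ℓ=3, odd), read p_5/q_5
a_0=11:  p_0=11·1+0=11,  q_0=11·0+1=1
a_1=2:  p_1=2·11+1=23,  q_1=2·1+0=2
a_2=2:  p_2=2·23+11=57,  q_2=2·2+1=5
…
a_4=2:  p_4=2·1277+57=2611,  q_4=2·112+5=229
a_5=2:  p_5=2·2611+1277=6499,  q_5=2·229+112=570
→ (6499, 570).  Check: 6499²=42237001, 130·570²=42237000, difference 1.

6499 570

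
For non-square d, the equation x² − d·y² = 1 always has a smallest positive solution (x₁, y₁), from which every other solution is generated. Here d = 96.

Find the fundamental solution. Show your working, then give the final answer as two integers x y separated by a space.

49 5

√96 = [9; 1,3,1,18, …], period ℓ=4 (even) → k=3
k=0  a_k=9  p_k/q_k = 9/1
k=1  a_k=1  p_k/q_k = 10/1
k=2  a_k=3  p_k/q_k = 39/4
k=3  a_k=1  p_k/q_k = 49/5
(x₁, y₁) = (49, 5);  49² − 96·5² = 1 ✓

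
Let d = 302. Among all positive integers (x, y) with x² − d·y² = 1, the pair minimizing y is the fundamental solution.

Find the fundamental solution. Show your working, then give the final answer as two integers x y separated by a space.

4276623 246092

√302 = [17; 2,1,1,1,4,…,1,2,34, …], period ℓ=16 (even) → k=15
step 0: (17, 1)  from 17·(1,0) + (0,1)
…
step 4: (139, 8)  from 1·(87,5) + (52,3)
step 5: (643, 37)  from 4·(139,8) + (87,5)
step 6: (1425, 82)  from 2·(643,37) + (139,8)
step 7: (2068, 119)  from 1·(1425,82) + (643,37)
…
step 10: (107675, 6196)  from 2·(36581,2105) + (34513,1986)
…
step 14: (1617193, 93059)  from 1·(1042237,59974) + (574956,33085)
step 15: (4276623, 246092)  from 2·(1617193,93059) + (1042237,59974)
fundamental: x₁=4276623, y₁=246092  (since 18289504284129 − 302·60561272464 = 1)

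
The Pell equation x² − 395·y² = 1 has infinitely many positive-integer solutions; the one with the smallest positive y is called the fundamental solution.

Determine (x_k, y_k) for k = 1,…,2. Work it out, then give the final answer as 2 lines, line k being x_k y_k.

159 8
50561 2544

√395 = [19; 1,6,1,38, …], period ℓ=4 (even) → k=3
i=0: a=19 ⇒ p=19, q=1
…
i=2: a=6 ⇒ p=139, q=7
i=3: a=1 ⇒ p=159, q=8
→ (159, 8).  Check: 159²=25281, 395·8²=25280, difference 1.
k=2:  x_2 = 159·159+395·8·8 = 50561,  y_2 = 159·8+8·159 = 2544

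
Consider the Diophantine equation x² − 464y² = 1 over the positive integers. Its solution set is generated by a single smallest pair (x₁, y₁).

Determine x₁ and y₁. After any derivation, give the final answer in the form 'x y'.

9801 455

√464 = [21; 1,1,5,1,1,1,5,1,1,42, …], period ℓ=10 (even) → k=9
step 0: (21, 1)  from 21·(1,0) + (0,1)
step 1: (22, 1)  from 1·(21,1) + (1,0)
step 2: (43, 2)  from 1·(22,1) + (21,1)
…
step 4: (280, 13)  from 1·(237,11) + (43,2)
step 5: (517, 24)  from 1·(280,13) + (237,11)
…
step 7: (4502, 209)  from 5·(797,37) + (517,24)
step 8: (5299, 246)  from 1·(4502,209) + (797,37)
step 9: (9801, 455)  from 1·(5299,246) + (4502,209)
(x₁, y₁) = (9801, 455);  9801² − 464·455² = 1 ✓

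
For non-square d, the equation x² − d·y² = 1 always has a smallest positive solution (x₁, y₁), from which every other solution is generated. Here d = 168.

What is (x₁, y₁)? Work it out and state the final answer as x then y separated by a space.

d=168: √d = [12; 1,24] (ℓ=2, even), read p_1/q_1
i=0: a=12 ⇒ p=12, q=1
i=1: a=1 ⇒ p=13, q=1
→ (13, 1).  Check: 13²=169, 168·1²=168, difference 1.

13 1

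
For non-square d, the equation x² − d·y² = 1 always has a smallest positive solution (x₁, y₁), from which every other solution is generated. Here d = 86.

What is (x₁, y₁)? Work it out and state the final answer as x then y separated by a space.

[9; 3,1,1,1,8,1,1,1,3,18] for √86; ℓ=10 ⇒ convergent index 9
a_0=9:  p_0=9·1+0=9,  q_0=9·0+1=1
…
a_2=1:  p_2=1·28+9=37,  q_2=1·3+1=4
…
a_4=1:  p_4=1·65+37=102,  q_4=1·7+4=11
a_5=8:  p_5=8·102+65=881,  q_5=8·11+7=95
…
a_7=1:  p_7=1·983+881=1864,  q_7=1·106+95=201
a_8=1:  p_8=1·1864+983=2847,  q_8=1·201+106=307
a_9=3:  p_9=3·2847+1864=10405,  q_9=3·307+201=1122
fundamental: x₁=10405, y₁=1122  (since 108264025 − 86·1258884 = 1)

10405 1122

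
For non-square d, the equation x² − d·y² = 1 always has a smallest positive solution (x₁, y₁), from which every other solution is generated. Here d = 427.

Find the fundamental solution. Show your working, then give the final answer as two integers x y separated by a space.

d=427: √d = [20; 1,1,1,40] (ℓ=4, even), read p_3/q_3
a_0=20:  p_0=20·1+0=20,  q_0=20·0+1=1
…
a_2=1:  p_2=1·21+20=41,  q_2=1·1+1=2
a_3=1:  p_3=1·41+21=62,  q_3=1·2+1=3
(x₁, y₁) = (62, 3);  62² − 427·3² = 1 ✓

62 3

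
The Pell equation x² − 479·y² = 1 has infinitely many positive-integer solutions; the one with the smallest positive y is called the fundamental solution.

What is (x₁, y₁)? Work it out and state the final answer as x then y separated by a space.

2989440 136591

√479 → a₀=21, period (1,7,1,3,2,21,2,3,1,7,1,42); ℓ=12 even so k=11
i=0: a=21 ⇒ p=21, q=1
i=1: a=1 ⇒ p=22, q=1
i=2: a=7 ⇒ p=175, q=8
i=3: a=1 ⇒ p=197, q=9
i=4: a=3 ⇒ p=766, q=35
i=5: a=2 ⇒ p=1729, q=79
…
i=8: a=3 ⇒ p=264712, q=12095
i=9: a=1 ⇒ p=340591, q=15562
i=10: a=7 ⇒ p=2648849, q=121029
i=11: a=1 ⇒ p=2989440, q=136591
fundamental: x₁=2989440, y₁=136591  (since 8936751513600 − 479·18657101281 = 1)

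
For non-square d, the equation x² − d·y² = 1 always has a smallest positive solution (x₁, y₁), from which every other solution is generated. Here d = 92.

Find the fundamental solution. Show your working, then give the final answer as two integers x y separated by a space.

1151 120

√92 → a₀=9, period (1,1,2,4,2,1,1,18); ℓ=8 even so k=7
a_0=9:  p_0=9·1+0=9,  q_0=9·0+1=1
a_1=1:  p_1=1·9+1=10,  q_1=1·1+0=1
…
a_4=4:  p_4=4·48+19=211,  q_4=4·5+2=22
a_5=2:  p_5=2·211+48=470,  q_5=2·22+5=49
a_6=1:  p_6=1·470+211=681,  q_6=1·49+22=71
a_7=1:  p_7=1·681+470=1151,  q_7=1·71+49=120
→ (1151, 120).  Check: 1151²=1324801, 92·120²=1324800, difference 1.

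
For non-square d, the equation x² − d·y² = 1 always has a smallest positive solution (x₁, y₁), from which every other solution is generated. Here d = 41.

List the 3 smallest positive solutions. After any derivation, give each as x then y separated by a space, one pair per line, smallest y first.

√41 → a₀=6, period (2,2,12); ℓ=3 odd so k=5
i=0: a=6 ⇒ p=6, q=1
…
i=2: a=2 ⇒ p=32, q=5
…
i=4: a=2 ⇒ p=826, q=129
i=5: a=2 ⇒ p=2049, q=320
fundamental: x₁=2049, y₁=320  (since 4198401 − 41·102400 = 1)
(x_2, y_2) = (2049·2049 + 41·320·320, 2049·320 + 320·2049) = (8396801, 1311360)
(x_3, y_3) = (2049·8396801 + 41·320·1311360, 2049·1311360 + 320·8396801) = (34410088449, 5373952960)

2049 320
8396801 1311360
34410088449 5373952960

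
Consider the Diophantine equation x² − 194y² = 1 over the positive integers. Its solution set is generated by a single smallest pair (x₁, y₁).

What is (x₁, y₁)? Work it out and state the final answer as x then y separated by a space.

[13; 1,12,1,26] for √194; ℓ=4 ⇒ convergent index 3
i=0: a=13 ⇒ p=13, q=1
i=1: a=1 ⇒ p=14, q=1
i=2: a=12 ⇒ p=181, q=13
i=3: a=1 ⇒ p=195, q=14
(x₁, y₁) = (195, 14);  195² − 194·14² = 1 ✓

195 14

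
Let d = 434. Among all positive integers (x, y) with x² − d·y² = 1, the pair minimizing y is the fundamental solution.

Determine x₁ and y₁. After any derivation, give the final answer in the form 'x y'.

125 6

√434 → a₀=20, period (1,4,1,40); ℓ=4 even so k=3
k=0  a_k=20  p_k/q_k = 20/1
…
k=2  a_k=4  p_k/q_k = 104/5
k=3  a_k=1  p_k/q_k = 125/6
(x₁, y₁) = (125, 6);  125² − 434·6² = 1 ✓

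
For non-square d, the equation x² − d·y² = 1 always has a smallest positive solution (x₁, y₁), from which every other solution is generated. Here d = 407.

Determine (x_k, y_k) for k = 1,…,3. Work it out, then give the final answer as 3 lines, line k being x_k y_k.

[20; 5,1,2,1,5,40] for √407; ℓ=6 ⇒ convergent index 5
k=0  a_k=20  p_k/q_k = 20/1
k=1  a_k=5  p_k/q_k = 101/5
…
k=4  a_k=1  p_k/q_k = 464/23
k=5  a_k=5  p_k/q_k = 2663/132
(x₁, y₁) = (2663, 132);  2663² − 407·132² = 1 ✓
(2663+132√407)^2 = 14183137 + 703032√407
(2663+132√407)^3 = 75539384999 + 3744348300√407

2663 132
14183137 703032
75539384999 3744348300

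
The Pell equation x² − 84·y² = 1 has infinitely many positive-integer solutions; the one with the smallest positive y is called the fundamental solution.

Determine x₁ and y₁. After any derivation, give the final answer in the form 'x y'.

√84 = [9; 6,18, …], period ℓ=2 (even) → k=1
step 0: (9, 1)  from 9·(1,0) + (0,1)
step 1: (55, 6)  from 6·(9,1) + (1,0)
→ (55, 6).  Check: 55²=3025, 84·6²=3024, difference 1.

55 6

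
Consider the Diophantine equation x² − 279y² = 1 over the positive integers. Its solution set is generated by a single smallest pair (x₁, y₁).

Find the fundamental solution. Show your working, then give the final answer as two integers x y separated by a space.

1520 91

√279 = [16; 1,2,2,1,2,2,1,32, …], period ℓ=8 (even) → k=7
k=0  a_k=16  p_k/q_k = 16/1
…
k=3  a_k=2  p_k/q_k = 117/7
…
k=5  a_k=2  p_k/q_k = 451/27
k=6  a_k=2  p_k/q_k = 1069/64
k=7  a_k=1  p_k/q_k = 1520/91
→ (1520, 91).  Check: 1520²=2310400, 279·91²=2310399, difference 1.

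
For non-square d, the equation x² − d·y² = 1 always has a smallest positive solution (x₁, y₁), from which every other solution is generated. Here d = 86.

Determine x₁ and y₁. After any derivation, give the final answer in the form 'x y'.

d=86: √d = [9; 3,1,1,1,8,1,1,1,3,18] (ℓ=10, even), read p_9/q_9
step 0: (9, 1)  from 9·(1,0) + (0,1)
…
step 6: (983, 106)  from 1·(881,95) + (102,11)
…
step 8: (2847, 307)  from 1·(1864,201) + (983,106)
step 9: (10405, 1122)  from 3·(2847,307) + (1864,201)
(x₁, y₁) = (10405, 1122);  10405² − 86·1122² = 1 ✓

10405 1122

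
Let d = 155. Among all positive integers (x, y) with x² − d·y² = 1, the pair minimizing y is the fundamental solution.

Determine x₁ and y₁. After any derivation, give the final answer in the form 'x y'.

√155 → a₀=12, period (2,4,2,24); ℓ=4 even so k=3
step 0: (12, 1)  from 12·(1,0) + (0,1)
step 1: (25, 2)  from 2·(12,1) + (1,0)
step 2: (112, 9)  from 4·(25,2) + (12,1)
step 3: (249, 20)  from 2·(112,9) + (25,2)
fundamental: x₁=249, y₁=20  (since 62001 − 155·400 = 1)

249 20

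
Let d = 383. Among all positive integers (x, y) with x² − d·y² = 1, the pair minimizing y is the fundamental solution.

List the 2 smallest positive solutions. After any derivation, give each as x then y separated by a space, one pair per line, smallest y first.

d=383: √d = [19; 1,1,3,19,3,1,1,38] (ℓ=8, even), read p_7/q_7
k=0  a_k=19  p_k/q_k = 19/1
k=1  a_k=1  p_k/q_k = 20/1
k=2  a_k=1  p_k/q_k = 39/2
k=3  a_k=3  p_k/q_k = 137/7
k=4  a_k=19  p_k/q_k = 2642/135
k=5  a_k=3  p_k/q_k = 8063/412
k=6  a_k=1  p_k/q_k = 10705/547
k=7  a_k=1  p_k/q_k = 18768/959
→ (18768, 959).  Check: 18768²=352237824, 383·959²=352237823, difference 1.
(18768+959√383)^2 = 704475647 + 35997024√383

18768 959
704475647 35997024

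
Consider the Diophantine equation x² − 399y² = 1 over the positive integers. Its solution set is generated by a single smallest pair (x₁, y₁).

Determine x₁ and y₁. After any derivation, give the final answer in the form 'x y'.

20 1

d=399: √d = [19; 1,38] (ℓ=2, even), read p_1/q_1
i=0: a=19 ⇒ p=19, q=1
i=1: a=1 ⇒ p=20, q=1
fundamental: x₁=20, y₁=1  (since 400 − 399·1 = 1)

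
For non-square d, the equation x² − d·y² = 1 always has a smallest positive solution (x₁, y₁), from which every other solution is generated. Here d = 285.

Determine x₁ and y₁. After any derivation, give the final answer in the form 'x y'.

d=285: √d = [16; 1,7,2,7,1,32] (ℓ=6, even), read p_5/q_5
i=0: a=16 ⇒ p=16, q=1
…
i=2: a=7 ⇒ p=135, q=8
i=3: a=2 ⇒ p=287, q=17
i=4: a=7 ⇒ p=2144, q=127
i=5: a=1 ⇒ p=2431, q=144
(x₁, y₁) = (2431, 144);  2431² − 285·144² = 1 ✓

2431 144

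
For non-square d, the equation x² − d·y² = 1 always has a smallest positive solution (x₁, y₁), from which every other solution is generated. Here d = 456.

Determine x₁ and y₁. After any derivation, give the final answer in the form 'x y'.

1025 48

d=456: √d = [21; 2,1,4,1,2,42] (ℓ=6, even), read p_5/q_5
step 0: (21, 1)  from 21·(1,0) + (0,1)
step 1: (43, 2)  from 2·(21,1) + (1,0)
step 2: (64, 3)  from 1·(43,2) + (21,1)
…
step 4: (363, 17)  from 1·(299,14) + (64,3)
step 5: (1025, 48)  from 2·(363,17) + (299,14)
fundamental: x₁=1025, y₁=48  (since 1050625 − 456·2304 = 1)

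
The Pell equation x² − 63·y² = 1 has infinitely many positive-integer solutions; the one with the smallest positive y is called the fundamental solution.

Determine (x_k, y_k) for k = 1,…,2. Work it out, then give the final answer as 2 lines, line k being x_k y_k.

8 1
127 16

√63 → a₀=7, period (1,14); ℓ=2 even so k=1
k=0  a_k=7  p_k/q_k = 7/1
k=1  a_k=1  p_k/q_k = 8/1
(x₁, y₁) = (8, 1);  8² − 63·1² = 1 ✓
n=2: (8,1)∘(8,1) = (8·8+63·1·1, 8·1+1·8) = (127,16)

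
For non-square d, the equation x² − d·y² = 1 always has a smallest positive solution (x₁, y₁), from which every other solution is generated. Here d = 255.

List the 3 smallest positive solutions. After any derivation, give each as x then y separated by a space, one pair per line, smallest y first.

√255 = [15; 1,30, …], period ℓ=2 (even) → k=1
step 0: (15, 1)  from 15·(1,0) + (0,1)
step 1: (16, 1)  from 1·(15,1) + (1,0)
fundamental: x₁=16, y₁=1  (since 256 − 255·1 = 1)
n=2: (16,1)∘(16,1) = (16·16+255·1·1, 16·1+1·16) = (511,32)
n=3: (511,32)∘(16,1) = (16·511+255·1·32, 16·32+1·511) = (16336,1023)

16 1
511 32
16336 1023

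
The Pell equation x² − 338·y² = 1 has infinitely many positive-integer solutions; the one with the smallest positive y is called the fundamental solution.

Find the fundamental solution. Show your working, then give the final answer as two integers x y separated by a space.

114243 6214

[18; 2,1,1,2,36] for √338; ℓ=5 ⇒ convergent index 9
step 0: (18, 1)  from 18·(1,0) + (0,1)
…
step 2: (55, 3)  from 1·(37,2) + (18,1)
step 3: (92, 5)  from 1·(55,3) + (37,2)
step 4: (239, 13)  from 2·(92,5) + (55,3)
step 5: (8696, 473)  from 36·(239,13) + (92,5)
step 6: (17631, 959)  from 2·(8696,473) + (239,13)
step 7: (26327, 1432)  from 1·(17631,959) + (8696,473)
step 8: (43958, 2391)  from 1·(26327,1432) + (17631,959)
step 9: (114243, 6214)  from 2·(43958,2391) + (26327,1432)
(x₁, y₁) = (114243, 6214);  114243² − 338·6214² = 1 ✓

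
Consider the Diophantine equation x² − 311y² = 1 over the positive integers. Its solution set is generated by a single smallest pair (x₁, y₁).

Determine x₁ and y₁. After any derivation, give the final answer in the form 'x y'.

[17; 1,1,1,2,1,…,1,1,34] for √311; ℓ=16 ⇒ convergent index 15
i=0: a=17 ⇒ p=17, q=1
i=1: a=1 ⇒ p=18, q=1
i=2: a=1 ⇒ p=35, q=2
i=3: a=1 ⇒ p=53, q=3
i=4: a=2 ⇒ p=141, q=8
…
i=8: a=17 ⇒ p=71158, q=4035
…
i=10: a=6 ⇒ p=1376656, q=78063
i=11: a=1 ⇒ p=1594239, q=90401
i=12: a=2 ⇒ p=4565134, q=258865
i=13: a=1 ⇒ p=6159373, q=349266
i=14: a=1 ⇒ p=10724507, q=608131
i=15: a=1 ⇒ p=16883880, q=957397
→ (16883880, 957397).  Check: 16883880²=285065403854400, 311·957397²=285065403854399, difference 1.

16883880 957397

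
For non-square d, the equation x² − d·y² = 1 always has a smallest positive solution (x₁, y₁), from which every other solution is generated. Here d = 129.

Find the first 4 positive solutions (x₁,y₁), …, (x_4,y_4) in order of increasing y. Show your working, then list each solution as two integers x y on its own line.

16855 1484
568182049 50025640
19153416854935 1686364322916
645661681611676801 56847341275472720

d=129: √d = [11; 2,1,3,1,6,1,3,1,2,22] (ℓ=10, even), read p_9/q_9
step 0: (11, 1)  from 11·(1,0) + (0,1)
…
step 2: (34, 3)  from 1·(23,2) + (11,1)
…
step 4: (159, 14)  from 1·(125,11) + (34,3)
…
step 7: (4793, 422)  from 3·(1238,109) + (1079,95)
step 8: (6031, 531)  from 1·(4793,422) + (1238,109)
step 9: (16855, 1484)  from 2·(6031,531) + (4793,422)
→ (16855, 1484).  Check: 16855²=284091025, 129·1484²=284091024, difference 1.
(16855+1484√129)^2 = 568182049 + 50025640√129
(16855+1484√129)^3 = 19153416854935 + 1686364322916√129
(16855+1484√129)^4 = 645661681611676801 + 56847341275472720√129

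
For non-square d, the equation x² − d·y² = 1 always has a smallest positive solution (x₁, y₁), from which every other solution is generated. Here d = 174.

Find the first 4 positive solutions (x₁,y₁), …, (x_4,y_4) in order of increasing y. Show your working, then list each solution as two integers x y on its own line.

1451 110
4210801 319220
12219743051 926376330
35461690123201 2688343790440

d=174: √d = [13; 5,4,5,26] (ℓ=4, even), read p_3/q_3
i=0: a=13 ⇒ p=13, q=1
i=1: a=5 ⇒ p=66, q=5
i=2: a=4 ⇒ p=277, q=21
i=3: a=5 ⇒ p=1451, q=110
(x₁, y₁) = (1451, 110);  1451² − 174·110² = 1 ✓
k=2:  x_2 = 1451·1451+174·110·110 = 4210801,  y_2 = 1451·110+110·1451 = 319220
k=3:  x_3 = 1451·4210801+174·110·319220 = 12219743051,  y_3 = 1451·319220+110·4210801 = 926376330
k=4:  x_4 = 1451·12219743051+174·110·926376330 = 35461690123201,  y_4 = 1451·926376330+110·12219743051 = 2688343790440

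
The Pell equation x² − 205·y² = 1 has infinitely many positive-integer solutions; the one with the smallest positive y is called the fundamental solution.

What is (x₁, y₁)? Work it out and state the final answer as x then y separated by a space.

39689 2772

√205 → a₀=14, period (3,6,1,4,1,6,3,28); ℓ=8 even so k=7
step 0: (14, 1)  from 14·(1,0) + (0,1)
step 1: (43, 3)  from 3·(14,1) + (1,0)
step 2: (272, 19)  from 6·(43,3) + (14,1)
…
step 5: (1847, 129)  from 1·(1532,107) + (315,22)
step 6: (12614, 881)  from 6·(1847,129) + (1532,107)
step 7: (39689, 2772)  from 3·(12614,881) + (1847,129)
(x₁, y₁) = (39689, 2772);  39689² − 205·2772² = 1 ✓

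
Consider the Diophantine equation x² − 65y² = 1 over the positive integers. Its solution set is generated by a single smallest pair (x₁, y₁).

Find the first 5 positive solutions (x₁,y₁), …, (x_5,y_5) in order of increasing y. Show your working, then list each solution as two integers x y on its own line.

√65 = [8; 16, …], period ℓ=1 (odd) → k=1
a_0=8:  p_0=8·1+0=8,  q_0=8·0+1=1
a_1=16:  p_1=16·8+1=129,  q_1=16·1+0=16
fundamental: x₁=129, y₁=16  (since 16641 − 65·256 = 1)
k=2:  x_2 = 129·129+65·16·16 = 33281,  y_2 = 129·16+16·129 = 4128
k=3:  x_3 = 129·33281+65·16·4128 = 8586369,  y_3 = 129·4128+16·33281 = 1065008
k=4:  x_4 = 129·8586369+65·16·1065008 = 2215249921,  y_4 = 129·1065008+16·8586369 = 274767936
k=5:  x_5 = 129·2215249921+65·16·274767936 = 571525893249,  y_5 = 129·274767936+16·2215249921 = 70889062480

129 16
33281 4128
8586369 1065008
2215249921 274767936
571525893249 70889062480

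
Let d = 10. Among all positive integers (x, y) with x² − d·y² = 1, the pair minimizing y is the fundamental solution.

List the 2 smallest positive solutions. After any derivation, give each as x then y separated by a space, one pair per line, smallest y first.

√10 = [3; 6, …], period ℓ=1 (odd) → k=1
a_0=3:  p_0=3·1+0=3,  q_0=3·0+1=1
a_1=6:  p_1=6·3+1=19,  q_1=6·1+0=6
fundamental: x₁=19, y₁=6  (since 361 − 10·36 = 1)
n=2: (19,6)∘(19,6) = (19·19+10·6·6, 19·6+6·19) = (721,228)

19 6
721 228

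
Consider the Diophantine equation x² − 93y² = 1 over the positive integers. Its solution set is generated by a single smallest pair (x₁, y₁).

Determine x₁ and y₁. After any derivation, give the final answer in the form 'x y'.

12151 1260

d=93: √d = [9; 1,1,1,4,6,4,1,1,1,18] (ℓ=10, even), read p_9/q_9
k=0  a_k=9  p_k/q_k = 9/1
…
k=4  a_k=4  p_k/q_k = 135/14
…
k=6  a_k=4  p_k/q_k = 3491/362
…
k=8  a_k=1  p_k/q_k = 7821/811
k=9  a_k=1  p_k/q_k = 12151/1260
→ (12151, 1260).  Check: 12151²=147646801, 93·1260²=147646800, difference 1.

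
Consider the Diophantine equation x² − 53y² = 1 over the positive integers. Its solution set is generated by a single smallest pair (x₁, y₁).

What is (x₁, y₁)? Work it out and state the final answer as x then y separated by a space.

66249 9100

√53 = [7; 3,1,1,3,14, …], period ℓ=5 (odd) → k=9
a_0=7:  p_0=7·1+0=7,  q_0=7·0+1=1
a_1=3:  p_1=3·7+1=22,  q_1=3·1+0=3
a_2=1:  p_2=1·22+7=29,  q_2=1·3+1=4
a_3=1:  p_3=1·29+22=51,  q_3=1·4+3=7
a_4=3:  p_4=3·51+29=182,  q_4=3·7+4=25
a_5=14:  p_5=14·182+51=2599,  q_5=14·25+7=357
…
a_7=1:  p_7=1·7979+2599=10578,  q_7=1·1096+357=1453
a_8=1:  p_8=1·10578+7979=18557,  q_8=1·1453+1096=2549
a_9=3:  p_9=3·18557+10578=66249,  q_9=3·2549+1453=9100
(x₁, y₁) = (66249, 9100);  66249² − 53·9100² = 1 ✓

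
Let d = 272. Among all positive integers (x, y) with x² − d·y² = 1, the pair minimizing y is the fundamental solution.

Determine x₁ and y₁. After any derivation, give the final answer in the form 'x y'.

[16; 2,32] for √272; ℓ=2 ⇒ convergent index 1
a_0=16:  p_0=16·1+0=16,  q_0=16·0+1=1
a_1=2:  p_1=2·16+1=33,  q_1=2·1+0=2
(x₁, y₁) = (33, 2);  33² − 272·2² = 1 ✓

33 2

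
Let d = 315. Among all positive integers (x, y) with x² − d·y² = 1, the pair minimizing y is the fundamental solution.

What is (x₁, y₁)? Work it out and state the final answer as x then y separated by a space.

√315 → a₀=17, period (1,2,1,34); ℓ=4 even so k=3
a_0=17:  p_0=17·1+0=17,  q_0=17·0+1=1
…
a_2=2:  p_2=2·18+17=53,  q_2=2·1+1=3
a_3=1:  p_3=1·53+18=71,  q_3=1·3+1=4
(x₁, y₁) = (71, 4);  71² − 315·4² = 1 ✓

71 4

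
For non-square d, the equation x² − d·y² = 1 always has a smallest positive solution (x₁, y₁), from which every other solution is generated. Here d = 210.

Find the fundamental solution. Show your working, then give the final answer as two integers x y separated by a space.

d=210: √d = [14; 2,28] (ℓ=2, even), read p_1/q_1
k=0  a_k=14  p_k/q_k = 14/1
k=1  a_k=2  p_k/q_k = 29/2
(x₁, y₁) = (29, 2);  29² − 210·2² = 1 ✓

29 2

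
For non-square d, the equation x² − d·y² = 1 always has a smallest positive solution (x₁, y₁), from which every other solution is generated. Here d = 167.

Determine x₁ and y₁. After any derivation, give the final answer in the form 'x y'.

√167 → a₀=12, period (1,11,1,24); ℓ=4 even so k=3
step 0: (12, 1)  from 12·(1,0) + (0,1)
step 1: (13, 1)  from 1·(12,1) + (1,0)
step 2: (155, 12)  from 11·(13,1) + (12,1)
step 3: (168, 13)  from 1·(155,12) + (13,1)
fundamental: x₁=168, y₁=13  (since 28224 − 167·169 = 1)

168 13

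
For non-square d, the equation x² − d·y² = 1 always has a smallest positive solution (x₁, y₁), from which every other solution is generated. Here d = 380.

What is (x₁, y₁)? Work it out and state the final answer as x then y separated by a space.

39 2

√380 → a₀=19, period (2,38); ℓ=2 even so k=1
step 0: (19, 1)  from 19·(1,0) + (0,1)
step 1: (39, 2)  from 2·(19,1) + (1,0)
→ (39, 2).  Check: 39²=1521, 380·2²=1520, difference 1.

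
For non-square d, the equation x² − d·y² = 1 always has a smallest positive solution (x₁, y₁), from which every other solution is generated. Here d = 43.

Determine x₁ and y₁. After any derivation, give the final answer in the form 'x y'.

3482 531

[6; 1,1,3,1,5,1,3,1,1,12] for √43; ℓ=10 ⇒ convergent index 9
k=0  a_k=6  p_k/q_k = 6/1
…
k=3  a_k=3  p_k/q_k = 46/7
k=4  a_k=1  p_k/q_k = 59/9
k=5  a_k=5  p_k/q_k = 341/52
…
k=7  a_k=3  p_k/q_k = 1541/235
k=8  a_k=1  p_k/q_k = 1941/296
k=9  a_k=1  p_k/q_k = 3482/531
→ (3482, 531).  Check: 3482²=12124324, 43·531²=12124323, difference 1.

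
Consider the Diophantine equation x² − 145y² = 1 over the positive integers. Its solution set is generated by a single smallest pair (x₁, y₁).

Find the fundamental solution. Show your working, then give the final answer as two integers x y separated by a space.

√145 = [12; 24, …], period ℓ=1 (odd) → k=1
i=0: a=12 ⇒ p=12, q=1
i=1: a=24 ⇒ p=289, q=24
fundamental: x₁=289, y₁=24  (since 83521 − 145·576 = 1)

289 24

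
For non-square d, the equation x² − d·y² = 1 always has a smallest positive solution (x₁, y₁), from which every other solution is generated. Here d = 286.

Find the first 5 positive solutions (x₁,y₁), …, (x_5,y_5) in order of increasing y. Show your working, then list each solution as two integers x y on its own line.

√286 → a₀=16, period (1,10,3,3,2,3,3,10,1,32); ℓ=10 even so k=9
k=0  a_k=16  p_k/q_k = 16/1
k=1  a_k=1  p_k/q_k = 17/1
k=2  a_k=10  p_k/q_k = 186/11
…
k=4  a_k=3  p_k/q_k = 1911/113
k=5  a_k=2  p_k/q_k = 4397/260
k=6  a_k=3  p_k/q_k = 15102/893
k=7  a_k=3  p_k/q_k = 49703/2939
k=8  a_k=10  p_k/q_k = 512132/30283
k=9  a_k=1  p_k/q_k = 561835/33222
→ (561835, 33222).  Check: 561835²=315658567225, 286·33222²=315658567224, difference 1.
(x_2, y_2) = (561835·561835 + 286·33222·33222, 561835·33222 + 33222·561835) = (631317134449, 37330564740)
(x_3, y_3) = (561835·631317134449 + 286·33222·37330564740, 561835·37330564740 + 33222·631317134449) = (709392124465745995, 41947235681362578)
(x_4, y_4) = (561835·709392124465745995 + 286·33222·41947235681362578, 561835·41947235681362578 + 33222·709392124465745995) = (797122648497793485067201, 47134850318039357456520)
(x_5, y_5) = (561835·797122648497793485067201 + 286·33222·47134850318039357456520, 561835·47134850318039357456520 + 33222·797122648497793485067201) = (895702806436806213240996001675, 52964017256829337557486465822)

561835 33222
631317134449 37330564740
709392124465745995 41947235681362578
797122648497793485067201 47134850318039357456520
895702806436806213240996001675 52964017256829337557486465822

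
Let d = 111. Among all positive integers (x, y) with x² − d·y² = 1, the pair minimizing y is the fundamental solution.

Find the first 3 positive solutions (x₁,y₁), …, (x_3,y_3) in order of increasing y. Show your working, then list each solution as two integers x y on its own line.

d=111: √d = [10; 1,1,6,1,1,20] (ℓ=6, even), read p_5/q_5
step 0: (10, 1)  from 10·(1,0) + (0,1)
step 1: (11, 1)  from 1·(10,1) + (1,0)
step 2: (21, 2)  from 1·(11,1) + (10,1)
step 3: (137, 13)  from 6·(21,2) + (11,1)
step 4: (158, 15)  from 1·(137,13) + (21,2)
step 5: (295, 28)  from 1·(158,15) + (137,13)
(x₁, y₁) = (295, 28);  295² − 111·28² = 1 ✓
n=2: (295,28)∘(295,28) = (295·295+111·28·28, 295·28+28·295) = (174049,16520)
n=3: (174049,16520)∘(295,28) = (295·174049+111·28·16520, 295·16520+28·174049) = (102688615,9746772)

295 28
174049 16520
102688615 9746772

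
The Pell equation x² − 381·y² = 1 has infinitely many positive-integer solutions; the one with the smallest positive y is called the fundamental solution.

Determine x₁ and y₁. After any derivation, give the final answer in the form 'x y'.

√381 → a₀=19, period (1,1,12,1,1,38); ℓ=6 even so k=5
step 0: (19, 1)  from 19·(1,0) + (0,1)
step 1: (20, 1)  from 1·(19,1) + (1,0)
step 2: (39, 2)  from 1·(20,1) + (19,1)
…
step 4: (527, 27)  from 1·(488,25) + (39,2)
step 5: (1015, 52)  from 1·(527,27) + (488,25)
fundamental: x₁=1015, y₁=52  (since 1030225 − 381·2704 = 1)

1015 52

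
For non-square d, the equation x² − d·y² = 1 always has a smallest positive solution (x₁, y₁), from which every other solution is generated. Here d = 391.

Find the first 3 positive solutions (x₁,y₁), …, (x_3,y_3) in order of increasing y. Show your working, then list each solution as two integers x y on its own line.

[19; 1,3,2,2,1,…,3,1,38] for √391; ℓ=16 ⇒ convergent index 15
k=0  a_k=19  p_k/q_k = 19/1
k=1  a_k=1  p_k/q_k = 20/1
…
k=3  a_k=2  p_k/q_k = 178/9
…
k=5  a_k=1  p_k/q_k = 613/31
…
k=8  a_k=19  p_k/q_k = 52519/2656
…
k=14  a_k=3  p_k/q_k = 5678083/287153
k=15  a_k=1  p_k/q_k = 7338680/371133
→ (7338680, 371133).  Check: 7338680²=53856224142400, 391·371133²=53856224142399, difference 1.
(x_2, y_2) = (7338680·7338680 + 391·371133·371133, 7338680·371133 + 371133·7338680) = (107712448284799, 5447252648880)
(x_3, y_3) = (7338680·107712448284799 + 391·371133·5447252648880, 7338680·5447252648880 + 371133·107712448284799) = (1580934379957370111960, 79951288138564985667)

7338680 371133
107712448284799 5447252648880
1580934379957370111960 79951288138564985667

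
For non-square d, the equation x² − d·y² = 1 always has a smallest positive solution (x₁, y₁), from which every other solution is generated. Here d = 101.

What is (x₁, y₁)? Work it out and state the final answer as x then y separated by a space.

201 20

d=101: √d = [10; 20] (ℓ=1, odd), read p_1/q_1
k=0  a_k=10  p_k/q_k = 10/1
k=1  a_k=20  p_k/q_k = 201/20
(x₁, y₁) = (201, 20);  201² − 101·20² = 1 ✓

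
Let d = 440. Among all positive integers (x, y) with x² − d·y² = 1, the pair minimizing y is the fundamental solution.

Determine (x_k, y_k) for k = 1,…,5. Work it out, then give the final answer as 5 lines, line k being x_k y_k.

[20; 1,40] for √440; ℓ=2 ⇒ convergent index 1
k=0  a_k=20  p_k/q_k = 20/1
k=1  a_k=1  p_k/q_k = 21/1
fundamental: x₁=21, y₁=1  (since 441 − 440·1 = 1)
(x_2, y_2) = (21·21 + 440·1·1, 21·1 + 1·21) = (881, 42)
(x_3, y_3) = (21·881 + 440·1·42, 21·42 + 1·881) = (36981, 1763)
(x_4, y_4) = (21·36981 + 440·1·1763, 21·1763 + 1·36981) = (1552321, 74004)
(x_5, y_5) = (21·1552321 + 440·1·74004, 21·74004 + 1·1552321) = (65160501, 3106405)

21 1
881 42
36981 1763
1552321 74004
65160501 3106405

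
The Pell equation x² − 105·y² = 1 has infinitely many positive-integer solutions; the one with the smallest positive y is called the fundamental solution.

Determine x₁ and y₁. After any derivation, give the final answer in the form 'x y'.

41 4

√105 = [10; 4,20, …], period ℓ=2 (even) → k=1
i=0: a=10 ⇒ p=10, q=1
i=1: a=4 ⇒ p=41, q=4
fundamental: x₁=41, y₁=4  (since 1681 − 105·16 = 1)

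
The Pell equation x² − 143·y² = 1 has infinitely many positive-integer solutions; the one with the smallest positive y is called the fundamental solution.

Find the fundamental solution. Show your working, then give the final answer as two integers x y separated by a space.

d=143: √d = [11; 1,22] (ℓ=2, even), read p_1/q_1
i=0: a=11 ⇒ p=11, q=1
i=1: a=1 ⇒ p=12, q=1
→ (12, 1).  Check: 12²=144, 143·1²=143, difference 1.

12 1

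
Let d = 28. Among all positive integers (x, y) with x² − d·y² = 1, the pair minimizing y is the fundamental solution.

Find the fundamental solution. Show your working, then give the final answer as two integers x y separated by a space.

127 24

d=28: √d = [5; 3,2,3,10] (ℓ=4, even), read p_3/q_3
k=0  a_k=5  p_k/q_k = 5/1
…
k=2  a_k=2  p_k/q_k = 37/7
k=3  a_k=3  p_k/q_k = 127/24
fundamental: x₁=127, y₁=24  (since 16129 − 28·576 = 1)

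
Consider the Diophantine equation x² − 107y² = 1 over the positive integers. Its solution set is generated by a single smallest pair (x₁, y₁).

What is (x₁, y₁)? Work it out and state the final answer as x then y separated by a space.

√107 = [10; 2,1,9,1,2,20, …], period ℓ=6 (even) → k=5
k=0  a_k=10  p_k/q_k = 10/1
k=1  a_k=2  p_k/q_k = 21/2
…
k=3  a_k=9  p_k/q_k = 300/29
k=4  a_k=1  p_k/q_k = 331/32
k=5  a_k=2  p_k/q_k = 962/93
→ (962, 93).  Check: 962²=925444, 107·93²=925443, difference 1.

962 93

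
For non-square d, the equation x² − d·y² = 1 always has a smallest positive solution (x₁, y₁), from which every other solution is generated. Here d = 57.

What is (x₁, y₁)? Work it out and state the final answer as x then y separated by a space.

151 20

d=57: √d = [7; 1,1,4,1,1,14] (ℓ=6, even), read p_5/q_5
step 0: (7, 1)  from 7·(1,0) + (0,1)
step 1: (8, 1)  from 1·(7,1) + (1,0)
step 2: (15, 2)  from 1·(8,1) + (7,1)
…
step 4: (83, 11)  from 1·(68,9) + (15,2)
step 5: (151, 20)  from 1·(83,11) + (68,9)
→ (151, 20).  Check: 151²=22801, 57·20²=22800, difference 1.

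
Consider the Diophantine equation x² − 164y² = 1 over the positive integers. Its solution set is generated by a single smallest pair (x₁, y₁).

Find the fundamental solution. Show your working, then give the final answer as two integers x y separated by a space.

2049 160

√164 = [12; 1,4,6,4,1,24, …], period ℓ=6 (even) → k=5
k=0  a_k=12  p_k/q_k = 12/1
k=1  a_k=1  p_k/q_k = 13/1
…
k=3  a_k=6  p_k/q_k = 397/31
k=4  a_k=4  p_k/q_k = 1652/129
k=5  a_k=1  p_k/q_k = 2049/160
(x₁, y₁) = (2049, 160);  2049² − 164·160² = 1 ✓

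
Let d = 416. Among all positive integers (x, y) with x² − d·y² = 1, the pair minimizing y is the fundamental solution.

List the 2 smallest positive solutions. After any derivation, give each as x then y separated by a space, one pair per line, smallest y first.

√416 = [20; 2,1,1,9,1,1,2,40, …], period ℓ=8 (even) → k=7
step 0: (20, 1)  from 20·(1,0) + (0,1)
step 1: (41, 2)  from 2·(20,1) + (1,0)
step 2: (61, 3)  from 1·(41,2) + (20,1)
step 3: (102, 5)  from 1·(61,3) + (41,2)
step 4: (979, 48)  from 9·(102,5) + (61,3)
step 5: (1081, 53)  from 1·(979,48) + (102,5)
step 6: (2060, 101)  from 1·(1081,53) + (979,48)
step 7: (5201, 255)  from 2·(2060,101) + (1081,53)
→ (5201, 255).  Check: 5201²=27050401, 416·255²=27050400, difference 1.
n=2: (5201,255)∘(5201,255) = (5201·5201+416·255·255, 5201·255+255·5201) = (54100801,2652510)

5201 255
54100801 2652510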